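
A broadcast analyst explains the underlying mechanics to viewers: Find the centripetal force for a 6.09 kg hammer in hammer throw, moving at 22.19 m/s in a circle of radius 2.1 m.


Fc = m * v^2 / r
v^2 = 22.19^2 = 492.3961
Fc = 6.09 * 492.3961 / 2.1
Fc = 2998.6922 / 2.1 = 1427.9487 N

1427.9487 N


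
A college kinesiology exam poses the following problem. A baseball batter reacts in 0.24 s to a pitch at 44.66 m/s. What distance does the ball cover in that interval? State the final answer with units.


d = v * t
d = 44.66 * 0.24
d = 10.7184 m

10.7184 m


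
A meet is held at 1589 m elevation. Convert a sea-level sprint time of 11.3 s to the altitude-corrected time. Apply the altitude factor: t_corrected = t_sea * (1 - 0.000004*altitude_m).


Correction factor = 1 - 0.000004 * 1589 = 0.993644
t_corrected = t_sea * factor = 11.3 * 0.993644
t_corrected = 11.2282 s

11.2282 s


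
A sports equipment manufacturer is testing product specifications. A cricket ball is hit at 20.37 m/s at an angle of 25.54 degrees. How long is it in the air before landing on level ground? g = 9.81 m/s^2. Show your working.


T = 2*v*sin(theta)/g
sin(theta) = sin(25.54 deg) = 0.4311
T = 2*20.37*0.4311 / 9.81
T = 17.5647 / 9.81 = 1.7905 s

1.7905 s


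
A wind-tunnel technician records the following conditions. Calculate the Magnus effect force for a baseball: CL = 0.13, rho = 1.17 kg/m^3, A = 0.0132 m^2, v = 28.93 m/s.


FM = 0.5 * CL * rho * A * v^2
FM = 0.5 * 0.13 * 1.17 * 0.0132 * 28.93^2
v^2 = 836.9449
FM = 0.5 * 0.13 * 1.17 * 0.0132 * 836.9449 = 0.8402 N

0.8402 N


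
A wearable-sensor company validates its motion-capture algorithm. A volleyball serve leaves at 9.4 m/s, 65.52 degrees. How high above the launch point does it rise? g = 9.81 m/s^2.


H = (v*sin(theta))^2 / (2*g)
vy = v*sin(theta) = 9.4 * sin(65.52 deg) = 8.555 m/s
H = vy^2 / (2*g) = 73.188 / (2*9.81)
H = 73.188 / 19.62 = 3.7303 m

3.7303 m


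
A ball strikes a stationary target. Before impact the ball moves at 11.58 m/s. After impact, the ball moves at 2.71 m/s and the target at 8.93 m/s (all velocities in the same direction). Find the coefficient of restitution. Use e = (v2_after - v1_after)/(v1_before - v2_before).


e = (v2_after - v1_after) / (v1_before - v2_before)
Numerator = 8.93 - 2.71 = 6.22
Denominator = 11.58 - 0 = 11.58
e = 6.22 / 11.58 = 0.5371

0.5371


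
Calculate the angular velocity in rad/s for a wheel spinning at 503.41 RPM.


omega = RPM * 2 * pi / 60
omega = 503.41 * 2 * 3.14159 / 60
omega = 3163.0183 / 60 = 52.717 rad/s

52.717 rad/s


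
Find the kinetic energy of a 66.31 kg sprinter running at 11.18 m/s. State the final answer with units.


KE = 0.5 * m * v^2
KE = 0.5 * 66.31 * 11.18^2
KE = 0.5 * 66.31 * 124.9924 = 4144.123 J

4144.123 J


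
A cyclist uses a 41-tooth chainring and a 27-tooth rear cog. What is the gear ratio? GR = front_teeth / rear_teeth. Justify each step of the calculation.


GR = front_teeth / rear_teeth
GR = 41 / 27
GR = 1.5185

1.5185


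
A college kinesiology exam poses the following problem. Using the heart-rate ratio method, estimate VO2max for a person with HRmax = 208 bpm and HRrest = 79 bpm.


VO2max = 15.3 * HRmax / HRrest
VO2max = 15.3 * 208 / 79
VO2max = 3182.4 / 79 = 40.2835 mL/kg/min

40.2835 mL/kg/min


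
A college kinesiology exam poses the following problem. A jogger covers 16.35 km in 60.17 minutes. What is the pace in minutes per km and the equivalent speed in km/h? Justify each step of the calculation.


Pace = time / distance = 60.17 min / 16.35 km = 3.6801 min/km
Speed = distance / time_in_hours = 16.35 / 1.0028 hr
Speed = 16.3038 km/h

3.6801 min/km, 16.3038 km/h


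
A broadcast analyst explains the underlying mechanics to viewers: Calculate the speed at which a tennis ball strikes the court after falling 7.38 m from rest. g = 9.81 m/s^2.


v = sqrt(2 * g * h)
v = sqrt(2 * 9.81 * 7.38)
v = sqrt(144.7956) = 12.0331 m/s

12.0331 m/s


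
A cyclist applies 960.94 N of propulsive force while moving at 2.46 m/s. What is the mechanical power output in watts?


P = F * v
P = 960.94 * 2.46
P = 2363.9124 W

2363.9124 W


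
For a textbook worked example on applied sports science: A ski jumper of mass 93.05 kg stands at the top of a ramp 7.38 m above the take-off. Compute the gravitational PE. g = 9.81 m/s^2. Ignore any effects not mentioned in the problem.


PE = m * g * h
PE = 93.05 * 9.81 * 7.38
PE = 912.8205 * 7.38 = 6736.6153 J

6736.6153 J


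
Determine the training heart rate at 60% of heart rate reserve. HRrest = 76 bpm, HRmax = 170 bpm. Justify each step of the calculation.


Target = HRrest + pct*(HRmax - HRrest)
Heart rate reserve = HRmax - HRrest = 170 - 76 = 94 bpm
Fraction = 60% = 0.6
Target = 76 + 0.6 * 94
Target = 76 + 56.4 = 132.4 bpm

132.4 bpm


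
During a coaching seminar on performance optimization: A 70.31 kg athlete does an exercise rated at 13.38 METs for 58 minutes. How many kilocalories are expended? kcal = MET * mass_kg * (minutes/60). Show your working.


kcal = MET * mass * time_hr
Convert time: 58 min = 0.9667 hr
kcal = 13.38 * 70.31 * 0.9667
kcal = 909.3895 kcal

909.3895 kcal


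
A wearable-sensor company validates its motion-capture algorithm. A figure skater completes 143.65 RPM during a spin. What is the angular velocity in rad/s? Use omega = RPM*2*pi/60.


omega = RPM * 2 * pi / 60
omega = 143.65 * 2 * 3.14159 / 60
omega = 902.5796 / 60 = 15.043 rad/s

15.043 rad/s


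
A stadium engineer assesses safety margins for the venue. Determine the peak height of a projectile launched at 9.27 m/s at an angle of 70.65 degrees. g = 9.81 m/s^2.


H = (v*sin(theta))^2 / (2*g)
vy = v*sin(theta) = 9.27 * sin(70.65 deg) = 8.7464 m/s
H = vy^2 / (2*g) = 76.4988 / (2*9.81)
H = 76.4988 / 19.62 = 3.899 m

3.899 m


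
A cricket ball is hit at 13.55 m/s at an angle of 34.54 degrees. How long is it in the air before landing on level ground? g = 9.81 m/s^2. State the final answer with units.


T = 2*v*sin(theta)/g
sin(theta) = sin(34.54 deg) = 0.567
T = 2*13.55*0.567 / 9.81
T = 15.3652 / 9.81 = 1.5663 s

1.5663 s


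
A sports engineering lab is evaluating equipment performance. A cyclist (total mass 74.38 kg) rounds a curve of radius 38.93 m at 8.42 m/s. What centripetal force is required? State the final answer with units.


Fc = m * v^2 / r
v^2 = 8.42^2 = 70.8964
Fc = 74.38 * 70.8964 / 38.93
Fc = 5273.2742 / 38.93 = 135.4553 N

135.4553 N


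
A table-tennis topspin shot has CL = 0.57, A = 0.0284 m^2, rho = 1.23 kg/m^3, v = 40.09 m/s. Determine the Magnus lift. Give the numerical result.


FM = 0.5 * CL * rho * A * v^2
FM = 0.5 * 0.57 * 1.23 * 0.0284 * 40.09^2
v^2 = 1607.2081
FM = 0.5 * 0.57 * 1.23 * 0.0284 * 1607.2081 = 16.0008 N

16.0008 N


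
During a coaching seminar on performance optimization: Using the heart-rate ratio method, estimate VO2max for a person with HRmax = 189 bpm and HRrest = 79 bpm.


VO2max = 15.3 * HRmax / HRrest
VO2max = 15.3 * 189 / 79
VO2max = 2891.7 / 79 = 36.6038 mL/kg/min

36.6038 mL/kg/min


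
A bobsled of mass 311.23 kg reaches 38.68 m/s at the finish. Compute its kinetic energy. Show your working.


KE = 0.5 * m * v^2
KE = 0.5 * 311.23 * 38.68^2
KE = 0.5 * 311.23 * 1496.1424 = 232822.1996 J

232822.1996 J


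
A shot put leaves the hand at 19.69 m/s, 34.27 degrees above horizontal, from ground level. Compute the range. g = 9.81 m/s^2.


R = v^2 * sin(2*theta) / g
Convert angle to radians: theta = 34.27 deg = 0.5981 rad
sin(2*theta) = sin(1.1962) = 0.9307
R = 19.69^2 * 0.9307 / 9.81
R = 387.6961 * 0.9307 / 9.81 = 36.7807 m

36.7807 m


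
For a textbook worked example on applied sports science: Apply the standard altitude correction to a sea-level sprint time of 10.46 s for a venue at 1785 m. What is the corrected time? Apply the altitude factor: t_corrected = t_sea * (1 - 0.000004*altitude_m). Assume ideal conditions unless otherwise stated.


Correction factor = 1 - 0.000004 * 1785 = 0.99286
t_corrected = t_sea * factor = 10.46 * 0.99286
t_corrected = 10.3853 s

10.3853 s


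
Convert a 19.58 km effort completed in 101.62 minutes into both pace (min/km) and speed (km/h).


Pace = time / distance = 101.62 min / 19.58 km = 5.19 min/km
Speed = distance / time_in_hours = 19.58 / 1.6937 hr
Speed = 11.5607 km/h

5.19 min/km, 11.5607 km/h


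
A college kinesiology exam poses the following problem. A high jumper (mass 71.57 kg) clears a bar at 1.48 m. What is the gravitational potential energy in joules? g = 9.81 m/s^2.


PE = m * g * h
PE = 71.57 * 9.81 * 1.48
PE = 702.1017 * 1.48 = 1039.1105 J

1039.1105 J


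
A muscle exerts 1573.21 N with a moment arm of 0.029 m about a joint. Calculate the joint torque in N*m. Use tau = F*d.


tau = F * d
tau = 1573.21 * 0.029
tau = 45.6231 N*m

45.6231 N*m


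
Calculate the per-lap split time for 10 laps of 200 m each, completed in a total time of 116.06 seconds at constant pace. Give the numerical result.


Split time = total_time / n_laps = 116.06 / 10
Split time = 11.606 s per lap

11.606 s


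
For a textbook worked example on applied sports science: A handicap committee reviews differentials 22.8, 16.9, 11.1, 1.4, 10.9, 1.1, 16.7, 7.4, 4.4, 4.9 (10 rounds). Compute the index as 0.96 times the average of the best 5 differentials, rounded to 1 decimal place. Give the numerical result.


All differentials: 22.8, 16.9, 11.1, 1.4, 10.9, 1.1, 16.7, 7.4, 4.4, 4.9
Sorted: 1.1, 1.4, 4.4, 4.9, 7.4, 10.9, 11.1, 16.7, 16.9, 22.8
Best 5: 1.1, 1.4, 4.4, 4.9, 7.4
Average of best = 19.2 / 5 = 3.84
Raw index = 3.84 * 0.96 = 3.6864
Handicap index = round(3.6864, 1) = 3.7

3.7


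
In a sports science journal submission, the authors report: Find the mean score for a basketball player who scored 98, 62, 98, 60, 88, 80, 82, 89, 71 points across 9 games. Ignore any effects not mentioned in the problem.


Average = sum / n
Sum = 728
Average = 728 / 9 = 80.8889

80.8889


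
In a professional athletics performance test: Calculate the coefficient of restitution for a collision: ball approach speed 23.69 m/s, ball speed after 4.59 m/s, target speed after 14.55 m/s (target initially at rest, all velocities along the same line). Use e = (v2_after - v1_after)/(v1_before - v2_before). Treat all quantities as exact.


e = (v2_after - v1_after) / (v1_before - v2_before)
Numerator = 14.55 - 4.59 = 9.96
Denominator = 23.69 - 0 = 23.69
e = 9.96 / 23.69 = 0.4204

0.4204


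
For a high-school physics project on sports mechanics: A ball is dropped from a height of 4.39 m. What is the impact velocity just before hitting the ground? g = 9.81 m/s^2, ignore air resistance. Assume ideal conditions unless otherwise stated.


v = sqrt(2 * g * h)
v = sqrt(2 * 9.81 * 4.39)
v = sqrt(86.1318) = 9.2807 m/s

9.2807 m/s


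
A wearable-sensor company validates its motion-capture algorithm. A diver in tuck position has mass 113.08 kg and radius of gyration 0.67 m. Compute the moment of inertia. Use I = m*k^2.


I = m * k^2
I = 113.08 * 0.67^2
I = 113.08 * 0.4489 = 50.7616 kg*m^2

50.7616 kg*m^2


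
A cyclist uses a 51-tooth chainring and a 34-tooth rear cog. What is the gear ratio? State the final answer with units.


GR = front_teeth / rear_teeth
GR = 51 / 34
GR = 1.5

1.5


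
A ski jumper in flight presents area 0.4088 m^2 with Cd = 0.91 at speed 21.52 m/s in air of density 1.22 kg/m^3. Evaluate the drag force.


Fd = 0.5 * Cd * rho * A * v^2
Fd = 0.5 * 0.91 * 1.22 * 0.4088 * 21.52^2
v^2 = 463.1104
Fd = 0.5 * 0.91 * 1.22 * 0.4088 * 463.1104 = 105.0913 N

105.0913 N


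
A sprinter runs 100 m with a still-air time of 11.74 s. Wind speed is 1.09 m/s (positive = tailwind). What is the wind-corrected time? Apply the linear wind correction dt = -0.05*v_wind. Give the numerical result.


dt = -0.05 * v_wind = -0.05 * 1.09 = -0.0545 s
t_corrected = t_still + dt = 11.74 + (-0.0545)
t_corrected = 11.6855 s

11.6855 s


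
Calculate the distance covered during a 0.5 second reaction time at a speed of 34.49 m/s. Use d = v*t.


d = v * t
d = 34.49 * 0.5
d = 17.245 m

17.245 m


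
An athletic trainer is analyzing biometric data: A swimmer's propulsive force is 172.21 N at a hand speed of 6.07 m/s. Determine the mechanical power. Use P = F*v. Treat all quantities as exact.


P = F * v
P = 172.21 * 6.07
P = 1045.3147 W

1045.3147 W


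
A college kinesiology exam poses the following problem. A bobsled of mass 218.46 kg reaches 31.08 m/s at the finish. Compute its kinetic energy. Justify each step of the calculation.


KE = 0.5 * m * v^2
KE = 0.5 * 218.46 * 31.08^2
KE = 0.5 * 218.46 * 965.9664 = 105512.5099 J

105512.5099 J


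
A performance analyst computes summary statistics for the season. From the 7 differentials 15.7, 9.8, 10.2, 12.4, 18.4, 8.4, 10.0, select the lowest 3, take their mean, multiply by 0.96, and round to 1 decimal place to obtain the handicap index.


All differentials: 15.7, 9.8, 10.2, 12.4, 18.4, 8.4, 10.0
Sorted: 8.4, 9.8, 10.0, 10.2, 12.4, 15.7, 18.4
Best 3: 8.4, 9.8, 10.0
Average of best = 28.2 / 3 = 9.4
Raw index = 9.4 * 0.96 = 9.024
Handicap index = round(9.024, 1) = 9.0

9.0


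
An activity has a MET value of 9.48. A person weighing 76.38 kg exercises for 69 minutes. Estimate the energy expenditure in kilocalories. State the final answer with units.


kcal = MET * mass * time_hr
Convert time: 69 min = 1.15 hr
kcal = 9.48 * 76.38 * 1.15
kcal = 832.6948 kcal

832.6948 kcal


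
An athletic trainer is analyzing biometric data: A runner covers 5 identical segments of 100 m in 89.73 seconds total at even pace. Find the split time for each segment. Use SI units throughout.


Split time = total_time / n_laps = 89.73 / 5
Split time = 17.946 s per lap

17.946 s


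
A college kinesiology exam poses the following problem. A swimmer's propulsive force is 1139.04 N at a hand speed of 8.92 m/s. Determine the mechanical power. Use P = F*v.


P = F * v
P = 1139.04 * 8.92
P = 10160.2368 W

10160.2368 W


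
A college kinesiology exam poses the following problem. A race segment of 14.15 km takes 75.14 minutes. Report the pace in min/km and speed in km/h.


Pace = time / distance = 75.14 min / 14.15 km = 5.3102 min/km
Speed = distance / time_in_hours = 14.15 / 1.2523 hr
Speed = 11.2989 km/h

5.3102 min/km, 11.2989 km/h


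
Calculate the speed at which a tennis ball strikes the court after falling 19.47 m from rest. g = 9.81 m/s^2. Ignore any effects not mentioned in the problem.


v = sqrt(2 * g * h)
v = sqrt(2 * 9.81 * 19.47)
v = sqrt(382.0014) = 19.5449 m/s

19.5449 m/s


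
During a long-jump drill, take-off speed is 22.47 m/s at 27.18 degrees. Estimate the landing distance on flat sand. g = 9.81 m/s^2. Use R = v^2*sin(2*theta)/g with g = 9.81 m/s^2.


R = v^2 * sin(2*theta) / g
Convert angle to radians: theta = 27.18 deg = 0.4744 rad
sin(2*theta) = sin(0.9488) = 0.8127
R = 22.47^2 * 0.8127 / 9.81
R = 504.9009 * 0.8127 / 9.81 = 41.8277 m

41.8277 m


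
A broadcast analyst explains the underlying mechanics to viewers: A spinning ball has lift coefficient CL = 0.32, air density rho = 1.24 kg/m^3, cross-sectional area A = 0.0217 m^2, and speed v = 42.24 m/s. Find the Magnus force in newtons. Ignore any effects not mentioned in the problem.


FM = 0.5 * CL * rho * A * v^2
FM = 0.5 * 0.32 * 1.24 * 0.0217 * 42.24^2
v^2 = 1784.2176
FM = 0.5 * 0.32 * 1.24 * 0.0217 * 1784.2176 = 7.6816 N

7.6816 N


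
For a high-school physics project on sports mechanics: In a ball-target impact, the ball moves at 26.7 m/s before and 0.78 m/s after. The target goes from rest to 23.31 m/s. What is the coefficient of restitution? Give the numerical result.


e = (v2_after - v1_after) / (v1_before - v2_before)
Numerator = 23.31 - 0.78 = 22.53
Denominator = 26.7 - 0 = 26.7
e = 22.53 / 26.7 = 0.8438

0.8438


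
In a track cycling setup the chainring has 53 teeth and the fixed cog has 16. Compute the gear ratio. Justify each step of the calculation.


GR = front_teeth / rear_teeth
GR = 53 / 16
GR = 3.3125

3.3125


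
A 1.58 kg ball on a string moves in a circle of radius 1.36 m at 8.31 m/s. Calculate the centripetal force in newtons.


Fc = m * v^2 / r
v^2 = 8.31^2 = 69.0561
Fc = 1.58 * 69.0561 / 1.36
Fc = 109.1086 / 1.36 = 80.2269 N

80.2269 N


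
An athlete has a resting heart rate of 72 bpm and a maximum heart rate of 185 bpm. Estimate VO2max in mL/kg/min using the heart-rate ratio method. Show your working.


VO2max = 15.3 * HRmax / HRrest
VO2max = 15.3 * 185 / 72
VO2max = 2830.5 / 72 = 39.3125 mL/kg/min

39.3125 mL/kg/min


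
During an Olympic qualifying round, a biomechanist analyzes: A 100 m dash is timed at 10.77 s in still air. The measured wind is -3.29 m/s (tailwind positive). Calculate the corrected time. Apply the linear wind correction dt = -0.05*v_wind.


dt = -0.05 * v_wind = -0.05 * -3.29 = 0.1645 s
t_corrected = t_still + dt = 10.77 + (0.1645)
t_corrected = 10.9345 s

10.9345 s


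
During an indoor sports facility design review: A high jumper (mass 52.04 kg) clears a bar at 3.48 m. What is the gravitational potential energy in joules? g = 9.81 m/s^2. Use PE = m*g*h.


PE = m * g * h
PE = 52.04 * 9.81 * 3.48
PE = 510.5124 * 3.48 = 1776.5832 J

1776.5832 J


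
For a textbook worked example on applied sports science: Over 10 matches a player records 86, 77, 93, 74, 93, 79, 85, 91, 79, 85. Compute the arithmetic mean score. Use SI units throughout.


Average = sum / n
Sum = 842
Average = 842 / 10 = 84.2

84.2


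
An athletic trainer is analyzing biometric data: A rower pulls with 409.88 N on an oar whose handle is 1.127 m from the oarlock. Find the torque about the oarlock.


tau = F * d
tau = 409.88 * 1.127
tau = 461.9348 N*m

461.9348 N*m


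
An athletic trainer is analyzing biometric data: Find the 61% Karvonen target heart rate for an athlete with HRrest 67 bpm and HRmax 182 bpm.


Target = HRrest + pct*(HRmax - HRrest)
Heart rate reserve = HRmax - HRrest = 182 - 67 = 115 bpm
Fraction = 61% = 0.61
Target = 67 + 0.61 * 115
Target = 67 + 70.15 = 137.15 bpm

137.15 bpm


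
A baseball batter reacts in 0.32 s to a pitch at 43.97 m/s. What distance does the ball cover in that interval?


d = v * t
d = 43.97 * 0.32
d = 14.0704 m

14.0704 m


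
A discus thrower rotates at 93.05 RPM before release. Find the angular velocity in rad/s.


omega = RPM * 2 * pi / 60
omega = 93.05 * 2 * 3.14159 / 60
omega = 584.6504 / 60 = 9.7442 rad/s

9.7442 rad/s


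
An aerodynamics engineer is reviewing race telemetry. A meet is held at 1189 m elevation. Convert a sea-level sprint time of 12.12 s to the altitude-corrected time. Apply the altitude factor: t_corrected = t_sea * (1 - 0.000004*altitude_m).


Correction factor = 1 - 0.000004 * 1189 = 0.995244
t_corrected = t_sea * factor = 12.12 * 0.995244
t_corrected = 12.0624 s

12.0624 s


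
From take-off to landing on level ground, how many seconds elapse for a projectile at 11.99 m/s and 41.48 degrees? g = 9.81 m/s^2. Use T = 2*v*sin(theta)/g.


T = 2*v*sin(theta)/g
sin(theta) = sin(41.48 deg) = 0.6624
T = 2*11.99*0.6624 / 9.81
T = 15.8834 / 9.81 = 1.6191 s

1.6191 s


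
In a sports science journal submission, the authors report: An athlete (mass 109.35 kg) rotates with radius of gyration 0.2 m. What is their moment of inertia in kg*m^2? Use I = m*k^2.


I = m * k^2
I = 109.35 * 0.2^2
I = 109.35 * 0.04 = 4.374 kg*m^2

4.374 kg*m^2


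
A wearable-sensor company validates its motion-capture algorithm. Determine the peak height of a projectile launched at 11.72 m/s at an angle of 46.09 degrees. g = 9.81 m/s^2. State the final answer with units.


H = (v*sin(theta))^2 / (2*g)
vy = v*sin(theta) = 11.72 * sin(46.09 deg) = 8.4434 m/s
H = vy^2 / (2*g) = 71.2917 / (2*9.81)
H = 71.2917 / 19.62 = 3.6336 m

3.6336 m


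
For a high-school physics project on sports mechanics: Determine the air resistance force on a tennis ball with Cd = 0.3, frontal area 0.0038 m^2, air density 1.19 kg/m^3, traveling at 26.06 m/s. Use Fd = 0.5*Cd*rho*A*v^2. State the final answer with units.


Fd = 0.5 * Cd * rho * A * v^2
Fd = 0.5 * 0.3 * 1.19 * 0.0038 * 26.06^2
v^2 = 679.1236
Fd = 0.5 * 0.3 * 1.19 * 0.0038 * 679.1236 = 0.4606 N

0.4606 N


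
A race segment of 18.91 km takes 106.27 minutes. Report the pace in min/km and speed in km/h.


Pace = time / distance = 106.27 min / 18.91 km = 5.6198 min/km
Speed = distance / time_in_hours = 18.91 / 1.7712 hr
Speed = 10.6766 km/h

5.6198 min/km, 10.6766 km/h


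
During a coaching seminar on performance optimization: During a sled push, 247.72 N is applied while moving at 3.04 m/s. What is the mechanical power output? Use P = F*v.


P = F * v
P = 247.72 * 3.04
P = 753.0688 W

753.0688 W


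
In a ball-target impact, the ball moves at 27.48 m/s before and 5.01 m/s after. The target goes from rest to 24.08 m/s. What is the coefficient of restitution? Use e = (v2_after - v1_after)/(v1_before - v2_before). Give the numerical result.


e = (v2_after - v1_after) / (v1_before - v2_before)
Numerator = 24.08 - 5.01 = 19.07
Denominator = 27.48 - 0 = 27.48
e = 19.07 / 27.48 = 0.694

0.694


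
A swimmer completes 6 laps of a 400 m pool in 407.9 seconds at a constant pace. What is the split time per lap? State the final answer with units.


Split time = total_time / n_laps = 407.9 / 6
Split time = 67.9833 s per lap

67.9833 s


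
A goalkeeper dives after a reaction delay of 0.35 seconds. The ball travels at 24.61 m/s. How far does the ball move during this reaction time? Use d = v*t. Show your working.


d = v * t
d = 24.61 * 0.35
d = 8.6135 m

8.6135 m


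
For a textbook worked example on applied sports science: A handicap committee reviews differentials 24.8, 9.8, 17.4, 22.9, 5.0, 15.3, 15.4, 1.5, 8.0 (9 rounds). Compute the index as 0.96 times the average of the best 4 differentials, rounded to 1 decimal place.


All differentials: 24.8, 9.8, 17.4, 22.9, 5.0, 15.3, 15.4, 1.5, 8.0
Sorted: 1.5, 5.0, 8.0, 9.8, 15.3, 15.4, 17.4, 22.9, 24.8
Best 4: 1.5, 5.0, 8.0, 9.8
Average of best = 24.3 / 4 = 6.075
Raw index = 6.075 * 0.96 = 5.832
Handicap index = round(5.832, 1) = 5.8

5.8


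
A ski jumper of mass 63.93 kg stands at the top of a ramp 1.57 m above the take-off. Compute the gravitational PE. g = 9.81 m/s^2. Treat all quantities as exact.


PE = m * g * h
PE = 63.93 * 9.81 * 1.57
PE = 627.1533 * 1.57 = 984.6307 J

984.6307 J


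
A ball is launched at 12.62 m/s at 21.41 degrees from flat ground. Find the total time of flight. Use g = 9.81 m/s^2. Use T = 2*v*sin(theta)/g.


T = 2*v*sin(theta)/g
sin(theta) = sin(21.41 deg) = 0.365
T = 2*12.62*0.365 / 9.81
T = 9.2136 / 9.81 = 0.9392 s

0.9392 s


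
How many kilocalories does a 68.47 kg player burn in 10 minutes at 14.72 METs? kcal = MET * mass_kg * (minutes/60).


kcal = MET * mass * time_hr
Convert time: 10 min = 0.1667 hr
kcal = 14.72 * 68.47 * 0.1667
kcal = 167.9797 kcal

167.9797 kcal


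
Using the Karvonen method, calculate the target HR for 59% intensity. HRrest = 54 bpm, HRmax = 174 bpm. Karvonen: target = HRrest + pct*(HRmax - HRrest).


Target = HRrest + pct*(HRmax - HRrest)
Heart rate reserve = HRmax - HRrest = 174 - 54 = 120 bpm
Fraction = 59% = 0.59
Target = 54 + 0.59 * 120
Target = 54 + 70.8 = 124.8 bpm

124.8 bpm


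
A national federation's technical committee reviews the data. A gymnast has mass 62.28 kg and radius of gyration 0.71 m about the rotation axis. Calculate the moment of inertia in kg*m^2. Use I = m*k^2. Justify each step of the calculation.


I = m * k^2
I = 62.28 * 0.71^2
I = 62.28 * 0.5041 = 31.3953 kg*m^2

31.3953 kg*m^2


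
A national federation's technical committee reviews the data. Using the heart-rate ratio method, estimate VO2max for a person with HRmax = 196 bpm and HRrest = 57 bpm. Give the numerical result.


VO2max = 15.3 * HRmax / HRrest
VO2max = 15.3 * 196 / 57
VO2max = 2998.8 / 57 = 52.6105 mL/kg/min

52.6105 mL/kg/min


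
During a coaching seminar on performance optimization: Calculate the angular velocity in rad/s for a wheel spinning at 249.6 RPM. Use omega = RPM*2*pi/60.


omega = RPM * 2 * pi / 60
omega = 249.6 * 2 * 3.14159 / 60
omega = 1568.2831 / 60 = 26.1381 rad/s

26.1381 rad/s


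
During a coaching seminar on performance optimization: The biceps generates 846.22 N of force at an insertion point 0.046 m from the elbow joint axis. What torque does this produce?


tau = F * d
tau = 846.22 * 0.046
tau = 38.9261 N*m

38.9261 N*m


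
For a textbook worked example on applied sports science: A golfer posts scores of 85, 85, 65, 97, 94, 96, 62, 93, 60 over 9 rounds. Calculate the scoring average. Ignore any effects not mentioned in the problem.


Average = sum / n
Sum = 737
Average = 737 / 9 = 81.8889

81.8889


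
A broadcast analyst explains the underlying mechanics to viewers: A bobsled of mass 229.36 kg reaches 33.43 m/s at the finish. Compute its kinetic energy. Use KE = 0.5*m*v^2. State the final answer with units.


KE = 0.5 * m * v^2
KE = 0.5 * 229.36 * 33.43^2
KE = 0.5 * 229.36 * 1117.5649 = 128162.3427 J

128162.3427 J


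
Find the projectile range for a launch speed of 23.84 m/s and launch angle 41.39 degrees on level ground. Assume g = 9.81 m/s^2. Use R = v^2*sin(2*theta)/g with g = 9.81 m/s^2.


R = v^2 * sin(2*theta) / g
Convert angle to radians: theta = 41.39 deg = 0.7224 rad
sin(2*theta) = sin(1.4448) = 0.9921
R = 23.84^2 * 0.9921 / 9.81
R = 568.3456 * 0.9921 / 9.81 = 57.476 m

57.476 m


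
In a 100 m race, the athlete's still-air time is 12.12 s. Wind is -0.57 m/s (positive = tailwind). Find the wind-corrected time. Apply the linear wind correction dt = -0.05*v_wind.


dt = -0.05 * v_wind = -0.05 * -0.57 = 0.0285 s
t_corrected = t_still + dt = 12.12 + (0.0285)
t_corrected = 12.1485 s

12.1485 s


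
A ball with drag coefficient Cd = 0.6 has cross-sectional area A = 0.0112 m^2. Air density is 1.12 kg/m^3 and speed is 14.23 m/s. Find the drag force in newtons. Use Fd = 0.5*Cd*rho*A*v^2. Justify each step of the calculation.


Fd = 0.5 * Cd * rho * A * v^2
Fd = 0.5 * 0.6 * 1.12 * 0.0112 * 14.23^2
v^2 = 202.4929
Fd = 0.5 * 0.6 * 1.12 * 0.0112 * 202.4929 = 0.762 N

0.762 N


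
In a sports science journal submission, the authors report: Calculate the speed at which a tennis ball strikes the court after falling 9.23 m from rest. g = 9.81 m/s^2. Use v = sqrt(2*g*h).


v = sqrt(2 * g * h)
v = sqrt(2 * 9.81 * 9.23)
v = sqrt(181.0926) = 13.4571 m/s

13.4571 m/s


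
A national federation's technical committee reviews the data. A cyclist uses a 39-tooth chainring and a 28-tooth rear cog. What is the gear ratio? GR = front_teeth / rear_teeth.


GR = front_teeth / rear_teeth
GR = 39 / 28
GR = 1.3929

1.3929


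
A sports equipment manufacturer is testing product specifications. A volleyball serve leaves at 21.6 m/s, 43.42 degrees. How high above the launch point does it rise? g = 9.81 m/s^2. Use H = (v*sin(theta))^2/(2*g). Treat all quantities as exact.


H = (v*sin(theta))^2 / (2*g)
vy = v*sin(theta) = 21.6 * sin(43.42 deg) = 14.8466 m/s
H = vy^2 / (2*g) = 220.4206 / (2*9.81)
H = 220.4206 / 19.62 = 11.2345 m

11.2345 m


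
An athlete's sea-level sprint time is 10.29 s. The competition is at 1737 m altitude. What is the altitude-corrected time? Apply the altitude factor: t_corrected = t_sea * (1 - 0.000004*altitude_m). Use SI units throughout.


Correction factor = 1 - 0.000004 * 1737 = 0.993052
t_corrected = t_sea * factor = 10.29 * 0.993052
t_corrected = 10.2185 s

10.2185 s


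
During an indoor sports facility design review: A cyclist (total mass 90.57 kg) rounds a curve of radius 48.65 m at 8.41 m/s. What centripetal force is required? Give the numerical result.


Fc = m * v^2 / r
v^2 = 8.41^2 = 70.7281
Fc = 90.57 * 70.7281 / 48.65
Fc = 6405.844 / 48.65 = 131.672 N

131.672 N


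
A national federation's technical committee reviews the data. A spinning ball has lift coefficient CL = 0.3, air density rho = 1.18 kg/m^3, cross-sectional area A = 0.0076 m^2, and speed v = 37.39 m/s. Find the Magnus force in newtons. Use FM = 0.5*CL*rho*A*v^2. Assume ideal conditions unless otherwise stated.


FM = 0.5 * CL * rho * A * v^2
FM = 0.5 * 0.3 * 1.18 * 0.0076 * 37.39^2
v^2 = 1398.0121
FM = 0.5 * 0.3 * 1.18 * 0.0076 * 1398.0121 = 1.8806 N

1.8806 N


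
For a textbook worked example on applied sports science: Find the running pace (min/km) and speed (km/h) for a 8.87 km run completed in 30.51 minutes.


Pace = time / distance = 30.51 min / 8.87 km = 3.4397 min/km
Speed = distance / time_in_hours = 8.87 / 0.5085 hr
Speed = 17.4435 km/h

3.4397 min/km, 17.4435 km/h


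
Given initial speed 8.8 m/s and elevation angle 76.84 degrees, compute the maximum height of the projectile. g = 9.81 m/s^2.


H = (v*sin(theta))^2 / (2*g)
vy = v*sin(theta) = 8.8 * sin(76.84 deg) = 8.5689 m/s
H = vy^2 / (2*g) = 73.426 / (2*9.81)
H = 73.426 / 19.62 = 3.7424 m

3.7424 m


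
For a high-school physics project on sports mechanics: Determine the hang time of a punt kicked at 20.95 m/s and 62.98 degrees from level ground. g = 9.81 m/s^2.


T = 2*v*sin(theta)/g
sin(theta) = sin(62.98 deg) = 0.8908
T = 2*20.95*0.8908 / 9.81
T = 37.3265 / 9.81 = 3.8049 s

3.8049 s


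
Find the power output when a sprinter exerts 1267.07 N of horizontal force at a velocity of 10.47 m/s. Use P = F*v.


P = F * v
P = 1267.07 * 10.47
P = 13266.2229 W

13266.2229 W


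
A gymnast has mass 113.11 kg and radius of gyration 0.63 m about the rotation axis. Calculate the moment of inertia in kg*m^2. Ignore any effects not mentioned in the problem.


I = m * k^2
I = 113.11 * 0.63^2
I = 113.11 * 0.3969 = 44.8934 kg*m^2

44.8934 kg*m^2


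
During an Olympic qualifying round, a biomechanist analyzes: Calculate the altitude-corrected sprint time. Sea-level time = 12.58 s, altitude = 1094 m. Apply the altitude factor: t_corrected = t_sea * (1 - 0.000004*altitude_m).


Correction factor = 1 - 0.000004 * 1094 = 0.995624
t_corrected = t_sea * factor = 12.58 * 0.995624
t_corrected = 12.5249 s

12.5249 s


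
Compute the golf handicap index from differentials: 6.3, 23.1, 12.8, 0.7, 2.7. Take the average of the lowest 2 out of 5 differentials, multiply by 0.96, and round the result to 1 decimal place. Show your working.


All differentials: 6.3, 23.1, 12.8, 0.7, 2.7
Sorted: 0.7, 2.7, 6.3, 12.8, 23.1
Best 2: 0.7, 2.7
Average of best = 3.4 / 2 = 1.7
Raw index = 1.7 * 0.96 = 1.632
Handicap index = round(1.632, 1) = 1.6

1.6


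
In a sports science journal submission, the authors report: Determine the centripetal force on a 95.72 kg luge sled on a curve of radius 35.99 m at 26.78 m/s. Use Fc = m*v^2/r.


Fc = m * v^2 / r
v^2 = 26.78^2 = 717.1684
Fc = 95.72 * 717.1684 / 35.99
Fc = 68647.3592 / 35.99 = 1907.4009 N

1907.4009 N


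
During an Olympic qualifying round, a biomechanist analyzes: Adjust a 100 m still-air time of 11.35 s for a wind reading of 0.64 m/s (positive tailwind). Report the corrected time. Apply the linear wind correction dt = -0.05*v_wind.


dt = -0.05 * v_wind = -0.05 * 0.64 = -0.032 s
t_corrected = t_still + dt = 11.35 + (-0.032)
t_corrected = 11.318 s

11.318 s


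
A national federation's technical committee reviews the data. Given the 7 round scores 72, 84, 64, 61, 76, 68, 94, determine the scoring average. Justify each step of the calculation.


Average = sum / n
Sum = 519
Average = 519 / 7 = 74.1429

74.1429


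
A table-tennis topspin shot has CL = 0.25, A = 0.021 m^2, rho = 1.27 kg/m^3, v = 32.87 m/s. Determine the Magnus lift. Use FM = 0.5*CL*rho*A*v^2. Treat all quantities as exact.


FM = 0.5 * CL * rho * A * v^2
FM = 0.5 * 0.25 * 1.27 * 0.021 * 32.87^2
v^2 = 1080.4369
FM = 0.5 * 0.25 * 1.27 * 0.021 * 1080.4369 = 3.6019 N

3.6019 N


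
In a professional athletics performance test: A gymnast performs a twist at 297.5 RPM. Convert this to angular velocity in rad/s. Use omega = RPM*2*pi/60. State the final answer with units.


omega = RPM * 2 * pi / 60
omega = 297.5 * 2 * 3.14159 / 60
omega = 1869.2476 / 60 = 31.1541 rad/s

31.1541 rad/s


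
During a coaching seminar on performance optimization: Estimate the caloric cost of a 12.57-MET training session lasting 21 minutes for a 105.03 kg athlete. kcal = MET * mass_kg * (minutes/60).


kcal = MET * mass * time_hr
Convert time: 21 min = 0.35 hr
kcal = 12.57 * 105.03 * 0.35
kcal = 462.0795 kcal

462.0795 kcal


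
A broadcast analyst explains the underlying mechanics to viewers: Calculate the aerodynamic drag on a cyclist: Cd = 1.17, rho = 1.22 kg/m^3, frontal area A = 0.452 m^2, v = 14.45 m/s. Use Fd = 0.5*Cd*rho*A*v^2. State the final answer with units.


Fd = 0.5 * Cd * rho * A * v^2
Fd = 0.5 * 1.17 * 1.22 * 0.452 * 14.45^2
v^2 = 208.8025
Fd = 0.5 * 1.17 * 1.22 * 0.452 * 208.8025 = 67.3581 N

67.3581 N


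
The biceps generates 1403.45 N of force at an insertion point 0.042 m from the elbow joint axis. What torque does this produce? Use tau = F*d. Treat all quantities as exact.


tau = F * d
tau = 1403.45 * 0.042
tau = 58.9449 N*m

58.9449 N*m


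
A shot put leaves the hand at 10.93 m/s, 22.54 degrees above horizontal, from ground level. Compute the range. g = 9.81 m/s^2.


R = v^2 * sin(2*theta) / g
Convert angle to radians: theta = 22.54 deg = 0.3934 rad
sin(2*theta) = sin(0.7868) = 0.7081
R = 10.93^2 * 0.7081 / 9.81
R = 119.4649 * 0.7081 / 9.81 = 8.6231 m

8.6231 m


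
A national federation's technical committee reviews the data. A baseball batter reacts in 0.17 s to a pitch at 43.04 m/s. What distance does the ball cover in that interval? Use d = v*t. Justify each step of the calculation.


d = v * t
d = 43.04 * 0.17
d = 7.3168 m

7.3168 m


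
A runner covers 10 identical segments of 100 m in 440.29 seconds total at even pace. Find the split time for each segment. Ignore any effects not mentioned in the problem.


Split time = total_time / n_laps = 440.29 / 10
Split time = 44.029 s per lap

44.029 s


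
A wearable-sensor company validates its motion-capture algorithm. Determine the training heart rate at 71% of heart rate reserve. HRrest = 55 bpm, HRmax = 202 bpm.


Target = HRrest + pct*(HRmax - HRrest)
Heart rate reserve = HRmax - HRrest = 202 - 55 = 147 bpm
Fraction = 71% = 0.71
Target = 55 + 0.71 * 147
Target = 55 + 104.37 = 159.37 bpm

159.37 bpm


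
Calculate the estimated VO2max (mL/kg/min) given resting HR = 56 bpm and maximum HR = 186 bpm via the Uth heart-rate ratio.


VO2max = 15.3 * HRmax / HRrest
VO2max = 15.3 * 186 / 56
VO2max = 2845.8 / 56 = 50.8179 mL/kg/min

50.8179 mL/kg/min


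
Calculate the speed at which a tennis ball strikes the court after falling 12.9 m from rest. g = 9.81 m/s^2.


v = sqrt(2 * g * h)
v = sqrt(2 * 9.81 * 12.9)
v = sqrt(253.098) = 15.9091 m/s

15.9091 m/s


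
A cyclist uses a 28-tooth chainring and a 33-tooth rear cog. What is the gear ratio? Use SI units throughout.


GR = front_teeth / rear_teeth
GR = 28 / 33
GR = 0.8485

0.8485


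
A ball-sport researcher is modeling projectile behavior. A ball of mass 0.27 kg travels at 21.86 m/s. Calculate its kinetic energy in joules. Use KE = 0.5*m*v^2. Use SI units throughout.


KE = 0.5 * m * v^2
KE = 0.5 * 0.27 * 21.86^2
KE = 0.5 * 0.27 * 477.8596 = 64.511 J

64.511 J


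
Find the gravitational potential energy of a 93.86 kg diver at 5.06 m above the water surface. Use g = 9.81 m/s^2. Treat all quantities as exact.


PE = m * g * h
PE = 93.86 * 9.81 * 5.06
PE = 920.7666 * 5.06 = 4659.079 J

4659.079 J


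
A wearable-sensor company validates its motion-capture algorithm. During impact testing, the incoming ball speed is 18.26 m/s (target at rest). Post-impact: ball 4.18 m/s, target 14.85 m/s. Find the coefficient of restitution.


e = (v2_after - v1_after) / (v1_before - v2_before)
Numerator = 14.85 - 4.18 = 10.67
Denominator = 18.26 - 0 = 18.26
e = 10.67 / 18.26 = 0.5843

0.5843


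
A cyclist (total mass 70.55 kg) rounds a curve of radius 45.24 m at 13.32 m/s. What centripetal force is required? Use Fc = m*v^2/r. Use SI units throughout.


Fc = m * v^2 / r
v^2 = 13.32^2 = 177.4224
Fc = 70.55 * 177.4224 / 45.24
Fc = 12517.1503 / 45.24 = 276.6833 N

276.6833 N


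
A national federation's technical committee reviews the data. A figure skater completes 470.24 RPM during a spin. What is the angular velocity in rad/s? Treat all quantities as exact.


omega = RPM * 2 * pi / 60
omega = 470.24 * 2 * 3.14159 / 60
omega = 2954.6051 / 60 = 49.2434 rad/s

49.2434 rad/s


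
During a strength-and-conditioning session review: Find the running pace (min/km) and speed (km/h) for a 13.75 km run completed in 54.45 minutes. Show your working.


Pace = time / distance = 54.45 min / 13.75 km = 3.96 min/km
Speed = distance / time_in_hours = 13.75 / 0.9075 hr
Speed = 15.1515 km/h

3.96 min/km, 15.1515 km/h


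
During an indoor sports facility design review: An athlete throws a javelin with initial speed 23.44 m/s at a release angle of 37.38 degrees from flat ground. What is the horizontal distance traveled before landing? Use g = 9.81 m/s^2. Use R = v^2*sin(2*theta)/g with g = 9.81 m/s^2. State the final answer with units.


R = v^2 * sin(2*theta) / g
Convert angle to radians: theta = 37.38 deg = 0.6524 rad
sin(2*theta) = sin(1.3048) = 0.9648
R = 23.44^2 * 0.9648 / 9.81
R = 549.4336 * 0.9648 / 9.81 = 54.0379 m

54.0379 m


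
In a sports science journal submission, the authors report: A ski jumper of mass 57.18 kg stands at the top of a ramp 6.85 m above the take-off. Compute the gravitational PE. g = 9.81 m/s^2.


PE = m * g * h
PE = 57.18 * 9.81 * 6.85
PE = 560.9358 * 6.85 = 3842.4102 J

3842.4102 J


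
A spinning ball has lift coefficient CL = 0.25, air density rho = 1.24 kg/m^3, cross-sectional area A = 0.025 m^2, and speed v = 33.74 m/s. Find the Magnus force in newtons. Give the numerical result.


FM = 0.5 * CL * rho * A * v^2
FM = 0.5 * 0.25 * 1.24 * 0.025 * 33.74^2
v^2 = 1138.3876
FM = 0.5 * 0.25 * 1.24 * 0.025 * 1138.3876 = 4.4113 N

4.4113 N


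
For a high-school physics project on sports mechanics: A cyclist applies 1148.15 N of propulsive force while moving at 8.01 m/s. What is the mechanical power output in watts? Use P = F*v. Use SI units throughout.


P = F * v
P = 1148.15 * 8.01
P = 9196.6815 W

9196.6815 W


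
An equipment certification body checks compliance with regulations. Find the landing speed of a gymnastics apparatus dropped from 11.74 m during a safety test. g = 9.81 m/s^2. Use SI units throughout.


v = sqrt(2 * g * h)
v = sqrt(2 * 9.81 * 11.74)
v = sqrt(230.3388) = 15.1769 m/s

15.1769 m/s


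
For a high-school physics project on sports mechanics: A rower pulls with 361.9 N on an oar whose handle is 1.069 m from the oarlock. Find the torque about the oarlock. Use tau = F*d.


tau = F * d
tau = 361.9 * 1.069
tau = 386.8711 N*m

386.8711 N*m


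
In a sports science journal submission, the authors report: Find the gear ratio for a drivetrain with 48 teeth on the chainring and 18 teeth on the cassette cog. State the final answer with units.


GR = front_teeth / rear_teeth
GR = 48 / 18
GR = 2.6667

2.6667


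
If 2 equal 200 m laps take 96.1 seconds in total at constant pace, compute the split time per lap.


Split time = total_time / n_laps = 96.1 / 2
Split time = 48.05 s per lap

48.05 s


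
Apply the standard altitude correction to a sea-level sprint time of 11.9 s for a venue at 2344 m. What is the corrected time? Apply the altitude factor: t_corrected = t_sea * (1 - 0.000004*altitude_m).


Correction factor = 1 - 0.000004 * 2344 = 0.990624
t_corrected = t_sea * factor = 11.9 * 0.990624
t_corrected = 11.7884 s

11.7884 s


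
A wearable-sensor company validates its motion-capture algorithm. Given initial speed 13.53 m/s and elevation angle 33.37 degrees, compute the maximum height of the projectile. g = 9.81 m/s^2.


H = (v*sin(theta))^2 / (2*g)
vy = v*sin(theta) = 13.53 * sin(33.37 deg) = 7.4421 m/s
H = vy^2 / (2*g) = 55.3847 / (2*9.81)
H = 55.3847 / 19.62 = 2.8229 m

2.8229 m
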